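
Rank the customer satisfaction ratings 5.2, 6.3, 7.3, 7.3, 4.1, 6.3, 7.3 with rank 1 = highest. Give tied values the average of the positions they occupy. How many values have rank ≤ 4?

Sorted (descending): 7.3, 7.3, 7.3, 6.3, 6.3, 5.2, 4.1
The 3 values of 7.3 occupy positions 1–3 → average rank 2.
The 2 values of 6.3 occupy positions 4–5 → average rank (4+5)/2 = 4.5.
Ranks ≤ 4: {2, 2, 2} → 3 values.

3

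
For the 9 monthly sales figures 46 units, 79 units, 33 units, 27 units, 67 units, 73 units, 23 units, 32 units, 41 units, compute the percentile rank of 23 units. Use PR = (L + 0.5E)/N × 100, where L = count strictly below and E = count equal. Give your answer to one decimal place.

5.6

N = 9.
Strictly below 23: 0. Equal to 23: 1.
PR = (0 + 0.5·1)/9 × 100 = 5.6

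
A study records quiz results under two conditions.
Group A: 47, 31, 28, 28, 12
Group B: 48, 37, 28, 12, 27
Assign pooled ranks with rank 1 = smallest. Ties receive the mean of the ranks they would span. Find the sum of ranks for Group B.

27.5

Sorted (ascending): 12, 12, 27, 28, 28, 28, 31, 37, 47, 48
The 2 values of 12 occupy positions 1–2 → average rank (1+2)/2 = 1.5.
The 3 values of 28 occupy positions 4–6 → average rank 5.
Group B values → pooled ranks: 48→10, 37→8, 28→5, 12→1.5, 27→3
Rank sum = 10 + 8 + 5 + 1.5 + 3 = 27.5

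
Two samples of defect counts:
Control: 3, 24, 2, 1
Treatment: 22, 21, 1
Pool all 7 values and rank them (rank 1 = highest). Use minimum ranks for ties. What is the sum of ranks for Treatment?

11

Sorted (descending): 24, 22, 21, 3, 2, 1, 1
The 2 values of 1 occupy positions 6–7 → each gets rank 6.
Treatment values → pooled ranks: 22→2, 21→3, 1→6
Rank sum = 2 + 3 + 6 = 11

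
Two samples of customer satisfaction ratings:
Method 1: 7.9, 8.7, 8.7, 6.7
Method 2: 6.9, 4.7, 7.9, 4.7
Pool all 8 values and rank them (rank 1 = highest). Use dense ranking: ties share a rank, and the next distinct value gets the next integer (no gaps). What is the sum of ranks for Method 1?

8

Sorted (descending): 8.7, 8.7, 7.9, 7.9, 6.9, 6.7, 4.7, 4.7
The 2 values of 8.7 share dense rank 1.
The 2 values of 7.9 share dense rank 2.
The 2 values of 4.7 share dense rank 5.
Remaining distinct values take the next consecutive integers.
Method 1 values → pooled ranks: 7.9→2, 8.7→1, 8.7→1, 6.7→4
Rank sum = 2 + 1 + 1 + 4 = 8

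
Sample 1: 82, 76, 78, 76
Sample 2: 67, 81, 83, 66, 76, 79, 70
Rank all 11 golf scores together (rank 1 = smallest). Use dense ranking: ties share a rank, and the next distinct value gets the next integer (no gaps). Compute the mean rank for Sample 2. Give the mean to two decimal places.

Sorted (ascending): 66, 67, 70, 76, 76, 76, 78, 79, 81, 82, 83
The 3 values of 76 share dense rank 4.
Remaining distinct values take the next consecutive integers.
Sample 2 values → pooled ranks: 67→2, 81→7, 83→9, 66→1, 76→4, 79→6, 70→3
Mean rank = (2 + 7 + 9 + 1 + 4 + 6 + 3) / 7 = 4.57

4.57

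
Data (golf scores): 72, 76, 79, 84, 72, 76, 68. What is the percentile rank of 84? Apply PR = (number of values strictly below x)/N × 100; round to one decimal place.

85.7

N = 7.
Strictly below 84: 6. Equal to 84: 1.
PR = 6/7 × 100 = 85.7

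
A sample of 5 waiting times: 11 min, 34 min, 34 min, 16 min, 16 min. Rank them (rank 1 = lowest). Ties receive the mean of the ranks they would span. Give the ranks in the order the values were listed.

1, 4.5, 4.5, 2.5, 2.5

Sorted (ascending): 11, 16, 16, 34, 34
The 2 values of 16 occupy positions 2–3 → average rank (2+3)/2 = 2.5.
The 2 values of 34 occupy positions 4–5 → average rank (4+5)/2 = 4.5.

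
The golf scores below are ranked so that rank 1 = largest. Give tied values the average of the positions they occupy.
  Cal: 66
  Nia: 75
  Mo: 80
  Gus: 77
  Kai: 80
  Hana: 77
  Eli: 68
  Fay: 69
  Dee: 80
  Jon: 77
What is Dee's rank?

2

Sorted (descending): 80, 80, 80, 77, 77, 77, 75, 69, 68, 66
The 3 values of 80 occupy positions 1–3 → average rank 2.
The 3 values of 77 occupy positions 4–6 → average rank 5.
Dee has value 80 → rank 2.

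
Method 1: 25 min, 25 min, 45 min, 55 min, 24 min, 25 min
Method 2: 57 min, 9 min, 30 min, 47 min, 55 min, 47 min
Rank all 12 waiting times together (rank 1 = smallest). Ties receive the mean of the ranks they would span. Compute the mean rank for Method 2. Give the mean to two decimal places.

Sorted (ascending): 9, 24, 25, 25, 25, 30, 45, 47, 47, 55, 55, 57
The 3 values of 25 occupy positions 3–5 → average rank 4.
The 2 values of 47 occupy positions 8–9 → average rank (8+9)/2 = 8.5.
The 2 values of 55 occupy positions 10–11 → average rank (10+11)/2 = 10.5.
Method 2 values → pooled ranks: 57→12, 9→1, 30→6, 47→8.5, 55→10.5, 47→8.5
Mean rank = (12 + 1 + 6 + 8.5 + 10.5 + 8.5) / 6 = 7.75

7.75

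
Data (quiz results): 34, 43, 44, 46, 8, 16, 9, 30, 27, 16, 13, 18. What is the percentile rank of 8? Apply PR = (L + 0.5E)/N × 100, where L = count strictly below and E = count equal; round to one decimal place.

N = 12.
Strictly below 8: 0. Equal to 8: 1.
PR = (0 + 0.5·1)/12 × 100 = 4.2

4.2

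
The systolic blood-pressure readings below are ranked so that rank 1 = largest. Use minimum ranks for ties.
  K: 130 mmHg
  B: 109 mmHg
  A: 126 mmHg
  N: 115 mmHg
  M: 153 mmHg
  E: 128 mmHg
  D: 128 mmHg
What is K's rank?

Sorted (descending): 153, 130, 128, 128, 126, 115, 109
The 2 values of 128 occupy positions 3–4 → each gets rank 3.
K has value 130 mmHg → rank 2.

2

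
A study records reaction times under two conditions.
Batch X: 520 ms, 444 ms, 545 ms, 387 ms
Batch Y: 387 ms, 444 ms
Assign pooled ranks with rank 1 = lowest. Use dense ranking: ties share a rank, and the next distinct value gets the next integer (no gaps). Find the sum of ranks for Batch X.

Sorted (ascending): 387, 387, 444, 444, 520, 545
The 2 values of 387 share dense rank 1.
The 2 values of 444 share dense rank 2.
Remaining distinct values take the next consecutive integers.
Batch X values → pooled ranks: 520→3, 444→2, 545→4, 387→1
Rank sum = 3 + 2 + 4 + 1 = 10

10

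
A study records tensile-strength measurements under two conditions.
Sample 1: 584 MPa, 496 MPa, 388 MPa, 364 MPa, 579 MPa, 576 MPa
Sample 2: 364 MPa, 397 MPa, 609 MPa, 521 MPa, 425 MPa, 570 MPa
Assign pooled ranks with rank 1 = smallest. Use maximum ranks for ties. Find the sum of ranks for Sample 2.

38

Sorted (ascending): 364, 364, 388, 397, 425, 496, 521, 570, 576, 579, 584, 609
The 2 values of 364 occupy positions 1–2 → each gets rank 2.
Sample 2 values → pooled ranks: 364→2, 397→4, 609→12, 521→7, 425→5, 570→8
Rank sum = 2 + 4 + 12 + 7 + 5 + 8 = 38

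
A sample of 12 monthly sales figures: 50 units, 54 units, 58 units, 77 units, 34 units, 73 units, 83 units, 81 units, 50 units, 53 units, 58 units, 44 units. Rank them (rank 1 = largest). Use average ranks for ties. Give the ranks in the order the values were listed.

9.5, 7, 5.5, 3, 12, 4, 1, 2, 9.5, 8, 5.5, 11

Sorted (descending): 83, 81, 77, 73, 58, 58, 54, 53, 50, 50, 44, 34
The 2 values of 58 occupy positions 5–6 → average rank (5+6)/2 = 5.5.
The 2 values of 50 occupy positions 9–10 → average rank (9+10)/2 = 9.5.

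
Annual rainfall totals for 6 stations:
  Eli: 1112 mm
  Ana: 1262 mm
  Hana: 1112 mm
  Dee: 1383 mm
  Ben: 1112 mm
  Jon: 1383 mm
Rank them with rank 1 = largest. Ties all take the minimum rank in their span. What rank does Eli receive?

Sorted (descending): 1383, 1383, 1262, 1112, 1112, 1112
The 2 values of 1383 occupy positions 1–2 → each gets rank 1.
The 3 values of 1112 occupy positions 4–6 → each gets rank 4.
Eli has value 1112 mm → rank 4.

4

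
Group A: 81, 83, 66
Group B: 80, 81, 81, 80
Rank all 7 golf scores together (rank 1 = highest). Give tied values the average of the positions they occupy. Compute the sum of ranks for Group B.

17

Sorted (descending): 83, 81, 81, 81, 80, 80, 66
The 3 values of 81 occupy positions 2–4 → average rank 3.
The 2 values of 80 occupy positions 5–6 → average rank (5+6)/2 = 5.5.
Group B values → pooled ranks: 80→5.5, 81→3, 81→3, 80→5.5
Rank sum = 5.5 + 3 + 3 + 5.5 = 17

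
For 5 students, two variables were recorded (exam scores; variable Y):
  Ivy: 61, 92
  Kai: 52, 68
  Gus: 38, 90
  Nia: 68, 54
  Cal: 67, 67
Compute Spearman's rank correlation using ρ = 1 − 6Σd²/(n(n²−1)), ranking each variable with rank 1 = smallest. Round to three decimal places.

-0.700

Ranks of variable 1: 3, 2, 1, 5, 4
Ranks of variable 2: 5, 3, 4, 1, 2
d = r₁ − r₂: -2, -1, -3, 4, 2
d²: 4, 1, 9, 16, 4; Σd² = 34
ρ = 1 − 6·34/(5·24) = 1 − 204/120 = -0.700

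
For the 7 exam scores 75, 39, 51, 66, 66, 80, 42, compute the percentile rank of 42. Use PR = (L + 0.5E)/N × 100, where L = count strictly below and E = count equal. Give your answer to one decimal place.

21.4

N = 7.
Strictly below 42: 1. Equal to 42: 1.
PR = (1 + 0.5·1)/7 × 100 = 21.4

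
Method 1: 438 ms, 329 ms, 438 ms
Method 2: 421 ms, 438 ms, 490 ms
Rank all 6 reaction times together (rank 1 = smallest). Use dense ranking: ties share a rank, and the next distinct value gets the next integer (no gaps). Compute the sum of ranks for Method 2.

9

Sorted (ascending): 329, 421, 438, 438, 438, 490
The 3 values of 438 share dense rank 3.
Remaining distinct values take the next consecutive integers.
Method 2 values → pooled ranks: 421→2, 438→3, 490→4
Rank sum = 2 + 3 + 4 = 9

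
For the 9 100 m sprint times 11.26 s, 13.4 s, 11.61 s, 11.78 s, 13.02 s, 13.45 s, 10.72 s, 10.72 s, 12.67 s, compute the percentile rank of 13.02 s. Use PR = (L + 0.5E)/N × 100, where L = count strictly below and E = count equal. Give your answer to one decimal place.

72.2

N = 9.
Strictly below 13.02: 6. Equal to 13.02: 1.
PR = (6 + 0.5·1)/9 × 100 = 72.2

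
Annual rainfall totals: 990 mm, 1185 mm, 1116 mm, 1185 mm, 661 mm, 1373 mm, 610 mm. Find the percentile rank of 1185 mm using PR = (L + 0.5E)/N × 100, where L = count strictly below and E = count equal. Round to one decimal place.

N = 7.
Strictly below 1185: 4. Equal to 1185: 2.
PR = (4 + 0.5·2)/7 × 100 = 71.4

71.4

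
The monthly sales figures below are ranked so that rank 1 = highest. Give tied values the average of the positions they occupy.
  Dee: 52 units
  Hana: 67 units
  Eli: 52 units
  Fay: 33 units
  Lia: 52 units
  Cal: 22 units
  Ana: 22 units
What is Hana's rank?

1

Sorted (descending): 67, 52, 52, 52, 33, 22, 22
The 3 values of 52 occupy positions 2–4 → average rank 3.
The 2 values of 22 occupy positions 6–7 → average rank (6+7)/2 = 6.5.
Hana has value 67 units → rank 1.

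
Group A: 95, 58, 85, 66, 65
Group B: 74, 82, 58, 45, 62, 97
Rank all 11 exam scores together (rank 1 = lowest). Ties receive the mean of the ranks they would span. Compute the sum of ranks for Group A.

Sorted (ascending): 45, 58, 58, 62, 65, 66, 74, 82, 85, 95, 97
The 2 values of 58 occupy positions 2–3 → average rank (2+3)/2 = 2.5.
Group A values → pooled ranks: 95→10, 58→2.5, 85→9, 66→6, 65→5
Rank sum = 10 + 2.5 + 9 + 6 + 5 = 32.5

32.5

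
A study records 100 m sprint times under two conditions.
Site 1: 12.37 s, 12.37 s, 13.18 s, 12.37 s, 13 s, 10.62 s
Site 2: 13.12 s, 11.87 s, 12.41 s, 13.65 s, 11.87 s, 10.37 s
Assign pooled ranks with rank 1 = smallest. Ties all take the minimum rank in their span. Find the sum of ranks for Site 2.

Sorted (ascending): 10.37, 10.62, 11.87, 11.87, 12.37, 12.37, 12.37, 12.41, 13, 13.12, 13.18, 13.65
The 2 values of 11.87 occupy positions 3–4 → each gets rank 3.
The 3 values of 12.37 occupy positions 5–7 → each gets rank 5.
Site 2 values → pooled ranks: 13.12→10, 11.87→3, 12.41→8, 13.65→12, 11.87→3, 10.37→1
Rank sum = 10 + 3 + 8 + 12 + 3 + 1 = 37

37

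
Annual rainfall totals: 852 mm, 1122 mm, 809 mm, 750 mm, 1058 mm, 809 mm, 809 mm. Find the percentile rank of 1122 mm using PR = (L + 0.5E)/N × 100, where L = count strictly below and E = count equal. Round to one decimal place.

92.9

N = 7.
Strictly below 1122: 6. Equal to 1122: 1.
PR = (6 + 0.5·1)/7 × 100 = 92.9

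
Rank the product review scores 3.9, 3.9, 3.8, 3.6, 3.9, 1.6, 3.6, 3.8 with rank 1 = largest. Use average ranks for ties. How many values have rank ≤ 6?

Sorted (descending): 3.9, 3.9, 3.9, 3.8, 3.8, 3.6, 3.6, 1.6
The 3 values of 3.9 occupy positions 1–3 → average rank 2.
The 2 values of 3.8 occupy positions 4–5 → average rank (4+5)/2 = 4.5.
The 2 values of 3.6 occupy positions 6–7 → average rank (6+7)/2 = 6.5.
Ranks ≤ 6: {2, 2, 2, 4.5, 4.5} → 5 values.

5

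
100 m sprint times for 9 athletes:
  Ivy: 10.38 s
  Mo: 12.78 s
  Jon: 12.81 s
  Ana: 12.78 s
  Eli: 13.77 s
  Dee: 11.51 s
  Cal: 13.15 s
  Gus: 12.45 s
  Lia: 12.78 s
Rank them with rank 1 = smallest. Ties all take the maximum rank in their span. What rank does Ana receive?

6

Sorted (ascending): 10.38, 11.51, 12.45, 12.78, 12.78, 12.78, 12.81, 13.15, 13.77
The 3 values of 12.78 occupy positions 4–6 → each gets rank 6.
Ana has value 12.78 s → rank 6.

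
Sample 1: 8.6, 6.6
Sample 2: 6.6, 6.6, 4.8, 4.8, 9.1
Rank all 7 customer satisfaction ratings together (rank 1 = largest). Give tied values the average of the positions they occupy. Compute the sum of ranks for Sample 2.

22

Sorted (descending): 9.1, 8.6, 6.6, 6.6, 6.6, 4.8, 4.8
The 3 values of 6.6 occupy positions 3–5 → average rank 4.
The 2 values of 4.8 occupy positions 6–7 → average rank (6+7)/2 = 6.5.
Sample 2 values → pooled ranks: 6.6→4, 6.6→4, 4.8→6.5, 4.8→6.5, 9.1→1
Rank sum = 4 + 4 + 6.5 + 6.5 + 1 = 22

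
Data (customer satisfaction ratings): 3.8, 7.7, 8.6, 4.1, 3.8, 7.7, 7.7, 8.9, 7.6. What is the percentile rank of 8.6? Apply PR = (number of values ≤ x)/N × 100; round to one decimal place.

88.9

N = 9.
Strictly below 8.6: 7. Equal to 8.6: 1.
PR = 8/9 × 100 = 88.9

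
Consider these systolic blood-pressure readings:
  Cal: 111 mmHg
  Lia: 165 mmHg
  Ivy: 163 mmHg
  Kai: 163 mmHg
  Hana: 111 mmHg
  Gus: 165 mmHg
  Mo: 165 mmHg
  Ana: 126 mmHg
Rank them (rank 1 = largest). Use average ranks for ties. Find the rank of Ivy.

Sorted (descending): 165, 165, 165, 163, 163, 126, 111, 111
The 3 values of 165 occupy positions 1–3 → average rank 2.
The 2 values of 163 occupy positions 4–5 → average rank (4+5)/2 = 4.5.
The 2 values of 111 occupy positions 7–8 → average rank (7+8)/2 = 7.5.
Ivy has value 163 mmHg → rank 4.5.

4.5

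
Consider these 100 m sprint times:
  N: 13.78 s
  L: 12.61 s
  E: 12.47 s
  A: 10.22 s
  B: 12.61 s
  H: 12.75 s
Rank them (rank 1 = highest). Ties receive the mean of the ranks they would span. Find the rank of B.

3.5

Sorted (descending): 13.78, 12.75, 12.61, 12.61, 12.47, 10.22
The 2 values of 12.61 occupy positions 3–4 → average rank (3+4)/2 = 3.5.
B has value 12.61 s → rank 3.5.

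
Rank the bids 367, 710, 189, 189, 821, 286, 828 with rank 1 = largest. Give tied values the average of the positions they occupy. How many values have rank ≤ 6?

Sorted (descending): 828, 821, 710, 367, 286, 189, 189
The 2 values of 189 occupy positions 6–7 → average rank (6+7)/2 = 6.5.
Ranks ≤ 6: {1, 2, 3, 4, 5} → 5 values.

5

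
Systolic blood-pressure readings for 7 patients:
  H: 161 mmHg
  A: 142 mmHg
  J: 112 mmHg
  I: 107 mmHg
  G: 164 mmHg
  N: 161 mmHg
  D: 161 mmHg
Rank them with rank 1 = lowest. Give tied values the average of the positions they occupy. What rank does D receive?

5

Sorted (ascending): 107, 112, 142, 161, 161, 161, 164
The 3 values of 161 occupy positions 4–6 → average rank 5.
D has value 161 mmHg → rank 5.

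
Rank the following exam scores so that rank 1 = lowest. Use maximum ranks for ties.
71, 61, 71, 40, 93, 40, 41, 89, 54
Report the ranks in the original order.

7, 5, 7, 2, 9, 2, 3, 8, 4

Sorted (ascending): 40, 40, 41, 54, 61, 71, 71, 89, 93
The 2 values of 40 occupy positions 1–2 → each gets rank 2.
The 2 values of 71 occupy positions 6–7 → each gets rank 7.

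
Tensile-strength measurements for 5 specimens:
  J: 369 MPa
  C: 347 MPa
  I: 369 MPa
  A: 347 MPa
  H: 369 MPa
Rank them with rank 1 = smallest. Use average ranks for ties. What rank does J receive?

Sorted (ascending): 347, 347, 369, 369, 369
The 2 values of 347 occupy positions 1–2 → average rank (1+2)/2 = 1.5.
The 3 values of 369 occupy positions 3–5 → average rank 4.
J has value 369 MPa → rank 4.

4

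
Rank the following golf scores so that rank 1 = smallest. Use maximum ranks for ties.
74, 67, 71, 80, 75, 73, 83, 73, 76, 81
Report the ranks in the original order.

5, 1, 2, 8, 6, 4, 10, 4, 7, 9

Sorted (ascending): 67, 71, 73, 73, 74, 75, 76, 80, 81, 83
The 2 values of 73 occupy positions 3–4 → each gets rank 4.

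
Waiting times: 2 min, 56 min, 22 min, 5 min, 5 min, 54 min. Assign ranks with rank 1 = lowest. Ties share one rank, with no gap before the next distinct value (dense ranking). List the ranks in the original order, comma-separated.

1, 5, 3, 2, 2, 4

Sorted (ascending): 2, 5, 5, 22, 54, 56
The 2 values of 5 share dense rank 2.
Remaining distinct values take the next consecutive integers.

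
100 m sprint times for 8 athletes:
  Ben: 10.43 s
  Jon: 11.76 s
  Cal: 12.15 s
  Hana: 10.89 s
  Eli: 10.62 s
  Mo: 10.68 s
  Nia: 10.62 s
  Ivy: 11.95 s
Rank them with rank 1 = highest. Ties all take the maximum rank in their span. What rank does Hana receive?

Sorted (descending): 12.15, 11.95, 11.76, 10.89, 10.68, 10.62, 10.62, 10.43
The 2 values of 10.62 occupy positions 6–7 → each gets rank 7.
Hana has value 10.89 s → rank 4.

4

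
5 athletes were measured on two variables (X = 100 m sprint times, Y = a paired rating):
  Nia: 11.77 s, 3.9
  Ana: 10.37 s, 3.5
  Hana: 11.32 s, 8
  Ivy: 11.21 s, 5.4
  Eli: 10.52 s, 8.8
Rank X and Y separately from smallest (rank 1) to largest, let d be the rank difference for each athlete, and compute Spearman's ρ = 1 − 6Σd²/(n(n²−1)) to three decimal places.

Ranks of variable 1: 5, 1, 4, 3, 2
Ranks of variable 2: 2, 1, 4, 3, 5
d = r₁ − r₂: 3, 0, 0, 0, -3
d²: 9, 0, 0, 0, 9; Σd² = 18
ρ = 1 − 6·18/(5·24) = 1 − 108/120 = 0.100

0.100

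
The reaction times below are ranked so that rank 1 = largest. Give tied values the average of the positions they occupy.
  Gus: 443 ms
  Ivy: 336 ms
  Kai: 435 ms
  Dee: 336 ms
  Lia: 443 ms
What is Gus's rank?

Sorted (descending): 443, 443, 435, 336, 336
The 2 values of 443 occupy positions 1–2 → average rank (1+2)/2 = 1.5.
The 2 values of 336 occupy positions 4–5 → average rank (4+5)/2 = 4.5.
Gus has value 443 ms → rank 1.5.

1.5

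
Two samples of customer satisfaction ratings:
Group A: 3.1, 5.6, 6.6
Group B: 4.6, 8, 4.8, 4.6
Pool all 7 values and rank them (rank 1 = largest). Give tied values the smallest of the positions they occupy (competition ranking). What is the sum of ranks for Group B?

15

Sorted (descending): 8, 6.6, 5.6, 4.8, 4.6, 4.6, 3.1
The 2 values of 4.6 occupy positions 5–6 → each gets rank 5.
Group B values → pooled ranks: 4.6→5, 8→1, 4.8→4, 4.6→5
Rank sum = 5 + 1 + 4 + 5 = 15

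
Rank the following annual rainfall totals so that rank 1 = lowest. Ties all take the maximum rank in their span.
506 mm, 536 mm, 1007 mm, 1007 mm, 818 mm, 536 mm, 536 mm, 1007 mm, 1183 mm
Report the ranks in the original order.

Sorted (ascending): 506, 536, 536, 536, 818, 1007, 1007, 1007, 1183
The 3 values of 536 occupy positions 2–4 → each gets rank 4.
The 3 values of 1007 occupy positions 6–8 → each gets rank 8.

1, 4, 8, 8, 5, 4, 4, 8, 9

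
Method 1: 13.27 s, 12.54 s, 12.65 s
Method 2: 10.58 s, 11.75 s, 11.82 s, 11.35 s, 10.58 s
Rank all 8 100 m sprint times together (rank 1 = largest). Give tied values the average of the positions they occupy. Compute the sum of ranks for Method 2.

Sorted (descending): 13.27, 12.65, 12.54, 11.82, 11.75, 11.35, 10.58, 10.58
The 2 values of 10.58 occupy positions 7–8 → average rank (7+8)/2 = 7.5.
Method 2 values → pooled ranks: 10.58→7.5, 11.75→5, 11.82→4, 11.35→6, 10.58→7.5
Rank sum = 7.5 + 5 + 4 + 6 + 7.5 = 30

30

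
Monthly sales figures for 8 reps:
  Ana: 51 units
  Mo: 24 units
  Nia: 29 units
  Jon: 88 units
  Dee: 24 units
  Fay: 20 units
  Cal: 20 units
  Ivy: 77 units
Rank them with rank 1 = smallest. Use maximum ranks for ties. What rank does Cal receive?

Sorted (ascending): 20, 20, 24, 24, 29, 51, 77, 88
The 2 values of 20 occupy positions 1–2 → each gets rank 2.
The 2 values of 24 occupy positions 3–4 → each gets rank 4.
Cal has value 20 units → rank 2.

2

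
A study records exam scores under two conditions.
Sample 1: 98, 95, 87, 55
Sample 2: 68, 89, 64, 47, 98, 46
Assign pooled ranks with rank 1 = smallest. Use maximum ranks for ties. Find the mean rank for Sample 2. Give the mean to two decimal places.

Sorted (ascending): 46, 47, 55, 64, 68, 87, 89, 95, 98, 98
The 2 values of 98 occupy positions 9–10 → each gets rank 10.
Sample 2 values → pooled ranks: 68→5, 89→7, 64→4, 47→2, 98→10, 46→1
Mean rank = (5 + 7 + 4 + 2 + 10 + 1) / 6 = 4.83

4.83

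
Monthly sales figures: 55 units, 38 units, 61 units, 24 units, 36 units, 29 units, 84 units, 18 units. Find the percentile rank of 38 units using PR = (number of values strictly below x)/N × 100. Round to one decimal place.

N = 8.
Strictly below 38: 4. Equal to 38: 1.
PR = 4/8 × 100 = 50.0

50.0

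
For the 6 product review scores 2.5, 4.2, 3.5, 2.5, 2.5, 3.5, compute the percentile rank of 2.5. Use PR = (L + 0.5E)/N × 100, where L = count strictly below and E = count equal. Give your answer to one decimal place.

25.0

N = 6.
Strictly below 2.5: 0. Equal to 2.5: 3.
PR = (0 + 0.5·3)/6 × 100 = 25.0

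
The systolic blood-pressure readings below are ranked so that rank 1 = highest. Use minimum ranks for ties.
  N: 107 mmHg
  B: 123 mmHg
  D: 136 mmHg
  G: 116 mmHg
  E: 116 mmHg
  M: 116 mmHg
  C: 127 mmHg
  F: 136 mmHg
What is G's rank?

Sorted (descending): 136, 136, 127, 123, 116, 116, 116, 107
The 2 values of 136 occupy positions 1–2 → each gets rank 1.
The 3 values of 116 occupy positions 5–7 → each gets rank 5.
G has value 116 mmHg → rank 5.

5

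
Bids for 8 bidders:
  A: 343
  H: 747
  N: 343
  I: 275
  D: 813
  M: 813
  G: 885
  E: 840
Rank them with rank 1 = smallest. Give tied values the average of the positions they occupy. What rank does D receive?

Sorted (ascending): 275, 343, 343, 747, 813, 813, 840, 885
The 2 values of 343 occupy positions 2–3 → average rank (2+3)/2 = 2.5.
The 2 values of 813 occupy positions 5–6 → average rank (5+6)/2 = 5.5.
D has value 813 → rank 5.5.

5.5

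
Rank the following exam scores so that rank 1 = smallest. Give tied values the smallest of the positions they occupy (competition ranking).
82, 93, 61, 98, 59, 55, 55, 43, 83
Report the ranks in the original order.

6, 8, 5, 9, 4, 2, 2, 1, 7

Sorted (ascending): 43, 55, 55, 59, 61, 82, 83, 93, 98
The 2 values of 55 occupy positions 2–3 → each gets rank 2.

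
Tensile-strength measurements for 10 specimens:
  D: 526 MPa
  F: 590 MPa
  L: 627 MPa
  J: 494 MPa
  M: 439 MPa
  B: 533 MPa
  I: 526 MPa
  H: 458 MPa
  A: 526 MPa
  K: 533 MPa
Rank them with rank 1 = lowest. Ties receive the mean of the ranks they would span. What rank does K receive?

7.5

Sorted (ascending): 439, 458, 494, 526, 526, 526, 533, 533, 590, 627
The 3 values of 526 occupy positions 4–6 → average rank 5.
The 2 values of 533 occupy positions 7–8 → average rank (7+8)/2 = 7.5.
K has value 533 MPa → rank 7.5.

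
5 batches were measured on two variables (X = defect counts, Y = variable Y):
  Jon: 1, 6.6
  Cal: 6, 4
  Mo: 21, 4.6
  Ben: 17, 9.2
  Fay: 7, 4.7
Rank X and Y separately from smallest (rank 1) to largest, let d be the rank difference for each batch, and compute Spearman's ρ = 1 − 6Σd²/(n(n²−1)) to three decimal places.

Ranks of variable 1: 1, 2, 5, 4, 3
Ranks of variable 2: 4, 1, 2, 5, 3
d = r₁ − r₂: -3, 1, 3, -1, 0
d²: 9, 1, 9, 1, 0; Σd² = 20
ρ = 1 − 6·20/(5·24) = 1 − 120/120 = 0.000

0.000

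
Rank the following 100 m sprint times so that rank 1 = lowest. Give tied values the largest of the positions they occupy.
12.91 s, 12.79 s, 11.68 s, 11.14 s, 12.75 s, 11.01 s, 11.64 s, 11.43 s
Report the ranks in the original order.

Sorted (ascending): 11.01, 11.14, 11.43, 11.64, 11.68, 12.75, 12.79, 12.91
No ties — each value takes its position as its rank.

8, 7, 5, 2, 6, 1, 4, 3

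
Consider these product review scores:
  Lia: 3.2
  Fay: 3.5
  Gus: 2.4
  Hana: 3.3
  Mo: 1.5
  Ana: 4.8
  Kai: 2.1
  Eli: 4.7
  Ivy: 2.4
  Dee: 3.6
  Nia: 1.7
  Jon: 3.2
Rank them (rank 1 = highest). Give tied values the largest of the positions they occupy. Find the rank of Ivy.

9

Sorted (descending): 4.8, 4.7, 3.6, 3.5, 3.3, 3.2, 3.2, 2.4, 2.4, 2.1, 1.7, 1.5
The 2 values of 3.2 occupy positions 6–7 → each gets rank 7.
The 2 values of 2.4 occupy positions 8–9 → each gets rank 9.
Ivy has value 2.4 → rank 9.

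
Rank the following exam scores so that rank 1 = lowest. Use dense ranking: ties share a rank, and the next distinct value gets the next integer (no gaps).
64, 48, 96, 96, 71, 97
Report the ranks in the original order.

Sorted (ascending): 48, 64, 71, 96, 96, 97
The 2 values of 96 share dense rank 4.
Remaining distinct values take the next consecutive integers.

2, 1, 4, 4, 3, 5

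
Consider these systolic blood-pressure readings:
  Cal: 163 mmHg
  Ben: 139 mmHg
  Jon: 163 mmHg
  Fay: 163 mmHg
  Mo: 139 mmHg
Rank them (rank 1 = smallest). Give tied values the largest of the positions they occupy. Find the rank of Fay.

Sorted (ascending): 139, 139, 163, 163, 163
The 2 values of 139 occupy positions 1–2 → each gets rank 2.
The 3 values of 163 occupy positions 3–5 → each gets rank 5.
Fay has value 163 mmHg → rank 5.

5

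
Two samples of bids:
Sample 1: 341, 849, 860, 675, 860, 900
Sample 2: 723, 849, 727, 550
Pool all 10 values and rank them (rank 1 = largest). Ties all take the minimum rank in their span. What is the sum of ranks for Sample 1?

Sorted (descending): 900, 860, 860, 849, 849, 727, 723, 675, 550, 341
The 2 values of 860 occupy positions 2–3 → each gets rank 2.
The 2 values of 849 occupy positions 4–5 → each gets rank 4.
Sample 1 values → pooled ranks: 341→10, 849→4, 860→2, 675→8, 860→2, 900→1
Rank sum = 10 + 4 + 2 + 8 + 2 + 1 = 27

27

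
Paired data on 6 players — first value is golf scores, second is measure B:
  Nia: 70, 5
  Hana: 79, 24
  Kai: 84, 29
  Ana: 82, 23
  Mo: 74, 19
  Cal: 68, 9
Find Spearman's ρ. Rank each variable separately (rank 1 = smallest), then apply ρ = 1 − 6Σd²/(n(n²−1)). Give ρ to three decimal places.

Ranks of variable 1: 2, 4, 6, 5, 3, 1
Ranks of variable 2: 1, 5, 6, 4, 3, 2
d = r₁ − r₂: 1, -1, 0, 1, 0, -1
d²: 1, 1, 0, 1, 0, 1; Σd² = 4
ρ = 1 − 6·4/(6·35) = 1 − 24/210 = 0.886

0.886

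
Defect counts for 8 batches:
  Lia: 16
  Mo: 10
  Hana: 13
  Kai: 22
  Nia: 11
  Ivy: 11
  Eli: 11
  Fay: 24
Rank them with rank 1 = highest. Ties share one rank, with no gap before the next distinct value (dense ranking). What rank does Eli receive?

Sorted (descending): 24, 22, 16, 13, 11, 11, 11, 10
The 3 values of 11 share dense rank 5.
Remaining distinct values take the next consecutive integers.
Eli has value 11 → rank 5.

5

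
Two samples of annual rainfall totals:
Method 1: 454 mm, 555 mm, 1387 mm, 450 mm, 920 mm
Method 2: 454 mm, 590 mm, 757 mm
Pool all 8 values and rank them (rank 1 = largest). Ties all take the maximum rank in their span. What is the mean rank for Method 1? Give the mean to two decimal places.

4.60

Sorted (descending): 1387, 920, 757, 590, 555, 454, 454, 450
The 2 values of 454 occupy positions 6–7 → each gets rank 7.
Method 1 values → pooled ranks: 454→7, 555→5, 1387→1, 450→8, 920→2
Mean rank = (7 + 5 + 1 + 8 + 2) / 5 = 4.60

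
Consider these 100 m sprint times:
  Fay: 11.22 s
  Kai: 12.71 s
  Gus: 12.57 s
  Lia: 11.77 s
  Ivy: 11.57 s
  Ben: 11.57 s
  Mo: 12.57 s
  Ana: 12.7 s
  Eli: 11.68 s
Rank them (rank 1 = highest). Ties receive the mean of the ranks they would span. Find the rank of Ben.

Sorted (descending): 12.71, 12.7, 12.57, 12.57, 11.77, 11.68, 11.57, 11.57, 11.22
The 2 values of 12.57 occupy positions 3–4 → average rank (3+4)/2 = 3.5.
The 2 values of 11.57 occupy positions 7–8 → average rank (7+8)/2 = 7.5.
Ben has value 11.57 s → rank 7.5.

7.5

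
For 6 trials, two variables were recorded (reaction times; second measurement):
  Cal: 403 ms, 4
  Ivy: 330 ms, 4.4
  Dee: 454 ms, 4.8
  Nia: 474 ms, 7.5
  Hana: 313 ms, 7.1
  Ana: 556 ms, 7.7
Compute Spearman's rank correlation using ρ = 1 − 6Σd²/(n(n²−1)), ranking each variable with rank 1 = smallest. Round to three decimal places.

Ranks of variable 1: 3, 2, 4, 5, 1, 6
Ranks of variable 2: 1, 2, 3, 5, 4, 6
d = r₁ − r₂: 2, 0, 1, 0, -3, 0
d²: 4, 0, 1, 0, 9, 0; Σd² = 14
ρ = 1 − 6·14/(6·35) = 1 − 84/210 = 0.600

0.600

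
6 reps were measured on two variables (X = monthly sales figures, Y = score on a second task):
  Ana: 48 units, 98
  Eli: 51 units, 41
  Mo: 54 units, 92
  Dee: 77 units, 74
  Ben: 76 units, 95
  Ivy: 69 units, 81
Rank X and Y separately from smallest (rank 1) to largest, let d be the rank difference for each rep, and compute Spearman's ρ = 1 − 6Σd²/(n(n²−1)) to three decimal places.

-0.257

Ranks of variable 1: 1, 2, 3, 6, 5, 4
Ranks of variable 2: 6, 1, 4, 2, 5, 3
d = r₁ − r₂: -5, 1, -1, 4, 0, 1
d²: 25, 1, 1, 16, 0, 1; Σd² = 44
ρ = 1 − 6·44/(6·35) = 1 − 264/210 = -0.257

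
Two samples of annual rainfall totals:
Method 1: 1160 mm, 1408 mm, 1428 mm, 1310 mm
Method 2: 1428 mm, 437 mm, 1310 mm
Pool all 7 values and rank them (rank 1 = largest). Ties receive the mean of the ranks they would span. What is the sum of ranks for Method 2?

Sorted (descending): 1428, 1428, 1408, 1310, 1310, 1160, 437
The 2 values of 1428 occupy positions 1–2 → average rank (1+2)/2 = 1.5.
The 2 values of 1310 occupy positions 4–5 → average rank (4+5)/2 = 4.5.
Method 2 values → pooled ranks: 1428→1.5, 437→7, 1310→4.5
Rank sum = 1.5 + 7 + 4.5 = 13

13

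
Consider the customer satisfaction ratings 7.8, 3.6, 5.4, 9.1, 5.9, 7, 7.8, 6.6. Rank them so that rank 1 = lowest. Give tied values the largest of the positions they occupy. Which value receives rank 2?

5.4

Sorted (ascending): 3.6, 5.4, 5.9, 6.6, 7, 7.8, 7.8, 9.1
The 2 values of 7.8 occupy positions 6–7 → each gets rank 7.
Rank 2 → value 5.4.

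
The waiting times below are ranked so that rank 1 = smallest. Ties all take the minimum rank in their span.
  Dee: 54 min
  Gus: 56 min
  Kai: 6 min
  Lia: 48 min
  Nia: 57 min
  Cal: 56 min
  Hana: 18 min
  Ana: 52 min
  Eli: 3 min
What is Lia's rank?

4

Sorted (ascending): 3, 6, 18, 48, 52, 54, 56, 56, 57
The 2 values of 56 occupy positions 7–8 → each gets rank 7.
Lia has value 48 min → rank 4.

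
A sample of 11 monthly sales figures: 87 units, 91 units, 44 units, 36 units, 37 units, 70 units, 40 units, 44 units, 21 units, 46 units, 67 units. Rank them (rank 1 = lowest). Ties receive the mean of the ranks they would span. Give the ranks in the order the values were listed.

10, 11, 5.5, 2, 3, 9, 4, 5.5, 1, 7, 8

Sorted (ascending): 21, 36, 37, 40, 44, 44, 46, 67, 70, 87, 91
The 2 values of 44 occupy positions 5–6 → average rank (5+6)/2 = 5.5.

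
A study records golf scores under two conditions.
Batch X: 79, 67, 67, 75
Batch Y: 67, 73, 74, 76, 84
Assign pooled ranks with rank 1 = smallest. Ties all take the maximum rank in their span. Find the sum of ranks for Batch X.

Sorted (ascending): 67, 67, 67, 73, 74, 75, 76, 79, 84
The 3 values of 67 occupy positions 1–3 → each gets rank 3.
Batch X values → pooled ranks: 79→8, 67→3, 67→3, 75→6
Rank sum = 8 + 3 + 3 + 6 = 20

20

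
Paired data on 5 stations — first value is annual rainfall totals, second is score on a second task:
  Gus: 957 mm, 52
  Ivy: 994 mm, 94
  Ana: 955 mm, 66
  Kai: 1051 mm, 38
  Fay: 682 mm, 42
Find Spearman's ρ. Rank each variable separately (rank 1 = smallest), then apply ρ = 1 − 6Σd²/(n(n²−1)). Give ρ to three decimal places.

-0.100

Ranks of variable 1: 3, 4, 2, 5, 1
Ranks of variable 2: 3, 5, 4, 1, 2
d = r₁ − r₂: 0, -1, -2, 4, -1
d²: 0, 1, 4, 16, 1; Σd² = 22
ρ = 1 − 6·22/(5·24) = 1 − 132/120 = -0.100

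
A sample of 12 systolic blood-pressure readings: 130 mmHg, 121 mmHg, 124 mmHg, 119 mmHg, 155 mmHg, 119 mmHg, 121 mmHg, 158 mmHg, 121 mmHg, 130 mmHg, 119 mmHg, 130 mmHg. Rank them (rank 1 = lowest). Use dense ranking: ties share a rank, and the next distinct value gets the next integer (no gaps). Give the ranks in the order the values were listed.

Sorted (ascending): 119, 119, 119, 121, 121, 121, 124, 130, 130, 130, 155, 158
The 3 values of 119 share dense rank 1.
The 3 values of 121 share dense rank 2.
The 3 values of 130 share dense rank 4.
Remaining distinct values take the next consecutive integers.

4, 2, 3, 1, 5, 1, 2, 6, 2, 4, 1, 4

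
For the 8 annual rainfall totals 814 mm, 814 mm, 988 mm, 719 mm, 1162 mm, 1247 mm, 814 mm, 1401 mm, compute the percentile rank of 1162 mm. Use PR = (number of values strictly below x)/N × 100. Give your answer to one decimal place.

N = 8.
Strictly below 1162: 5. Equal to 1162: 1.
PR = 5/8 × 100 = 62.5

62.5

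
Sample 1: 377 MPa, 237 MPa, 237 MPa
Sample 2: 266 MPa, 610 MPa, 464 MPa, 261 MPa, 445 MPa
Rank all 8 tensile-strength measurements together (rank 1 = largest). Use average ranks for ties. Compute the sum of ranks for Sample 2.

17

Sorted (descending): 610, 464, 445, 377, 266, 261, 237, 237
The 2 values of 237 occupy positions 7–8 → average rank (7+8)/2 = 7.5.
Sample 2 values → pooled ranks: 266→5, 610→1, 464→2, 261→6, 445→3
Rank sum = 5 + 1 + 2 + 6 + 3 = 17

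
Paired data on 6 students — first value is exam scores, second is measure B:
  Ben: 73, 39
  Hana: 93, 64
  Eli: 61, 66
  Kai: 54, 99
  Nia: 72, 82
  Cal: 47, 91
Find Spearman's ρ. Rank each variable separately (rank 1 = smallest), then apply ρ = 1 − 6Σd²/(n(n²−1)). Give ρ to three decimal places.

-0.829

Ranks of variable 1: 5, 6, 3, 2, 4, 1
Ranks of variable 2: 1, 2, 3, 6, 4, 5
d = r₁ − r₂: 4, 4, 0, -4, 0, -4
d²: 16, 16, 0, 16, 0, 16; Σd² = 64
ρ = 1 − 6·64/(6·35) = 1 − 384/210 = -0.829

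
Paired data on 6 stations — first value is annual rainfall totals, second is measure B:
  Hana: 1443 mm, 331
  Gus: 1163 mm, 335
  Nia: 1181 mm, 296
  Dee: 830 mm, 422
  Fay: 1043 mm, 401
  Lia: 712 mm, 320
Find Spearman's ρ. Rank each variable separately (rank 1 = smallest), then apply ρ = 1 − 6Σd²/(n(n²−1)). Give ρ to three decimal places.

Ranks of variable 1: 6, 4, 5, 2, 3, 1
Ranks of variable 2: 3, 4, 1, 6, 5, 2
d = r₁ − r₂: 3, 0, 4, -4, -2, -1
d²: 9, 0, 16, 16, 4, 1; Σd² = 46
ρ = 1 − 6·46/(6·35) = 1 − 276/210 = -0.314

-0.314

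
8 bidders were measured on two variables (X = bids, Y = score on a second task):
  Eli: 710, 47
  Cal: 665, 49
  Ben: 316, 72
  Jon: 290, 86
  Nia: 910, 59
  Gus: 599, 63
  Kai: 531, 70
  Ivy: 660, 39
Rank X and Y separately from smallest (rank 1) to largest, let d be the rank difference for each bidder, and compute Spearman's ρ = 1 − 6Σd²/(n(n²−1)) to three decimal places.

Ranks of variable 1: 7, 6, 2, 1, 8, 4, 3, 5
Ranks of variable 2: 2, 3, 7, 8, 4, 5, 6, 1
d = r₁ − r₂: 5, 3, -5, -7, 4, -1, -3, 4
d²: 25, 9, 25, 49, 16, 1, 9, 16; Σd² = 150
ρ = 1 − 6·150/(8·63) = 1 − 900/504 = -0.786

-0.786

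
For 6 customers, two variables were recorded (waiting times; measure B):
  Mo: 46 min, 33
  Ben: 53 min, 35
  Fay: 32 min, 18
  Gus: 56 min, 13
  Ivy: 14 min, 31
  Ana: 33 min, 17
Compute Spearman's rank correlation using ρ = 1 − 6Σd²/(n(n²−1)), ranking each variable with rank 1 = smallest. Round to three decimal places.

Ranks of variable 1: 4, 5, 2, 6, 1, 3
Ranks of variable 2: 5, 6, 3, 1, 4, 2
d = r₁ − r₂: -1, -1, -1, 5, -3, 1
d²: 1, 1, 1, 25, 9, 1; Σd² = 38
ρ = 1 − 6·38/(6·35) = 1 − 228/210 = -0.086

-0.086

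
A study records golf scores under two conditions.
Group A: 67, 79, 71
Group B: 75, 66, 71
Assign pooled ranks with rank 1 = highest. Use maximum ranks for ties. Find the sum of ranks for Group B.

12

Sorted (descending): 79, 75, 71, 71, 67, 66
The 2 values of 71 occupy positions 3–4 → each gets rank 4.
Group B values → pooled ranks: 75→2, 66→6, 71→4
Rank sum = 2 + 6 + 4 = 12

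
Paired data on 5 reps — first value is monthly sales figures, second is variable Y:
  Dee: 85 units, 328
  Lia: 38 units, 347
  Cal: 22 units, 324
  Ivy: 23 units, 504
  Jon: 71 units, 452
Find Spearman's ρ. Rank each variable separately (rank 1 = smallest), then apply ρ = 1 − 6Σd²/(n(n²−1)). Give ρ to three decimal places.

0.100

Ranks of variable 1: 5, 3, 1, 2, 4
Ranks of variable 2: 2, 3, 1, 5, 4
d = r₁ − r₂: 3, 0, 0, -3, 0
d²: 9, 0, 0, 9, 0; Σd² = 18
ρ = 1 − 6·18/(5·24) = 1 − 108/120 = 0.100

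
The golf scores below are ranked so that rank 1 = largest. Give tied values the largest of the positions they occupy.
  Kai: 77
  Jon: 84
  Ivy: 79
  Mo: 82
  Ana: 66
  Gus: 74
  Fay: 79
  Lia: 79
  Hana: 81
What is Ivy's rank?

6

Sorted (descending): 84, 82, 81, 79, 79, 79, 77, 74, 66
The 3 values of 79 occupy positions 4–6 → each gets rank 6.
Ivy has value 79 → rank 6.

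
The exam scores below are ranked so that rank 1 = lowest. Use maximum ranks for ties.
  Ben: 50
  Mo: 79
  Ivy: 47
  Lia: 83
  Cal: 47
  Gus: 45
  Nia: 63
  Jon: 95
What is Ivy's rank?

Sorted (ascending): 45, 47, 47, 50, 63, 79, 83, 95
The 2 values of 47 occupy positions 2–3 → each gets rank 3.
Ivy has value 47 → rank 3.

3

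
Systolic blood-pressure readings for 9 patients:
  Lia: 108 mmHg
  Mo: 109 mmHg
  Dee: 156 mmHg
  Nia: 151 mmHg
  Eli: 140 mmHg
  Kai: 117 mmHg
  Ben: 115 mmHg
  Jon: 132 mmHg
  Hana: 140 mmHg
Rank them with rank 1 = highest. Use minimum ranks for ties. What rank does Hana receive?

Sorted (descending): 156, 151, 140, 140, 132, 117, 115, 109, 108
The 2 values of 140 occupy positions 3–4 → each gets rank 3.
Hana has value 140 mmHg → rank 3.

3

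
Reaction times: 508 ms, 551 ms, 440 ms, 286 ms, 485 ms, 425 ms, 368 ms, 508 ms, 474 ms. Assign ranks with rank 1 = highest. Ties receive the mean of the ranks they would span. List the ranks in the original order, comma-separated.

Sorted (descending): 551, 508, 508, 485, 474, 440, 425, 368, 286
The 2 values of 508 occupy positions 2–3 → average rank (2+3)/2 = 2.5.

2.5, 1, 6, 9, 4, 7, 8, 2.5, 5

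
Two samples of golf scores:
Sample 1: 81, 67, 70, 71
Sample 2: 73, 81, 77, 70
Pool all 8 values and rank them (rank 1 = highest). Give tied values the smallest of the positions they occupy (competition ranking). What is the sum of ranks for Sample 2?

14

Sorted (descending): 81, 81, 77, 73, 71, 70, 70, 67
The 2 values of 81 occupy positions 1–2 → each gets rank 1.
The 2 values of 70 occupy positions 6–7 → each gets rank 6.
Sample 2 values → pooled ranks: 73→4, 81→1, 77→3, 70→6
Rank sum = 4 + 1 + 3 + 6 = 14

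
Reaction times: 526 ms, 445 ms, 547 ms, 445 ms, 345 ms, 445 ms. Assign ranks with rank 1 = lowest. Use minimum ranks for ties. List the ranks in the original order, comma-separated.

Sorted (ascending): 345, 445, 445, 445, 526, 547
The 3 values of 445 occupy positions 2–4 → each gets rank 2.

5, 2, 6, 2, 1, 2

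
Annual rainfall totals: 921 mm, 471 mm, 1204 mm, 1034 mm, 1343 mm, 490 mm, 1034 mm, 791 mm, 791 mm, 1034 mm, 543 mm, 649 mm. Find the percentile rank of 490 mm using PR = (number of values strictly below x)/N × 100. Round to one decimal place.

N = 12.
Strictly below 490: 1. Equal to 490: 1.
PR = 1/12 × 100 = 8.3

8.3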